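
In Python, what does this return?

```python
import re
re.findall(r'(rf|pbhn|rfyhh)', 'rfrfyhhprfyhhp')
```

Branches in `(...|...)` are attempted left-to-right; the first branch that allows the whole pattern to succeed is taken.
Walking the string: at [0:2] match 'rf', group 1 = 'rf'; at [2:4] match 'rf', group 1 = 'rf'; at [8:10] match 'rf', group 1 = 'rf'.
`findall` collects group 1 from each match (3 total).

['rf', 'rf', 'rf']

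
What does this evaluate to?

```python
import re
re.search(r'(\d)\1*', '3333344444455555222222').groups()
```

The match spans [0:5] → '33333'.
Captured: group 1 = '3'.

('3',)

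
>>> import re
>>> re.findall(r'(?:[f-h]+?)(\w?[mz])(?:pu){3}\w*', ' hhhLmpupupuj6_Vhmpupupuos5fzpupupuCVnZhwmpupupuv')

['Lm']

This matches one or more of a character in [f-h] (lazy) (non-capturing group); then optionally a word character, then one of [mz] (captured); then the literal 'pu' repeated 3 times, then zero or more of a word character.
Walking the string: at [1:49] match 'hhhLmpupupuj6_Vhmpupupuos5fzpupupuCVnZhwmpupupuv', group 1 = 'Lm'.
One capturing group, so `findall` returns just the captured substring from the one match — 1 in all.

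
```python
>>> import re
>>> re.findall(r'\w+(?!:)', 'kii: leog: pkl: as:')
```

`(?!…)`/`(?<!…)` only lets a position through if the neighbouring text does NOT match; no characters are consumed.
With no groups in the pattern, `findall` gives back each whole match — 4 here.

['ki', 'leo', 'pk', 'a']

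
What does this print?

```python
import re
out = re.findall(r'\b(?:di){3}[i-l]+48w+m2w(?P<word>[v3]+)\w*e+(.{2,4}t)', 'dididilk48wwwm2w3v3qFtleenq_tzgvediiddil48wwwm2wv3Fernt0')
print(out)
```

[('3v3', 'rnt')]

The pattern matches a word boundary (`\b`, zero-width); then the literal 'di' repeated 3 times, then one or more of a character in [i-l]; then the literal '48', then one or more of a literal 'w', then the literal 'm2w'; then one or more of one of [v3] (captured as 'word'); then zero or more of a word character, then one or more of a literal 'e'; then 2 to 4 of any character, then a literal 't' (captured).
With 2 capturing groups, `findall` returns a 2-tuple per match.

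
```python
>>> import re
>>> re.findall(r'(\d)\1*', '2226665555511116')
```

`\1` has to match the exact text group 1 already captured.
Walking the string: at [0:3] match '222', group 1 = '2'; at [3:6] match '666', group 1 = '6'; at [6:11] match '55555', group 1 = '5'; at [11:15] match '1111', group 1 = '1'; at [15:16] match '6', group 1 = '6'.
Because there's exactly one group, `findall` drops the full match and keeps group 1 from each hit.

['2', '6', '5', '1', '6']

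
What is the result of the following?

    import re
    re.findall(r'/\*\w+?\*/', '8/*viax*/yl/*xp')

Since nothing is captured, `findall` lists the 1 matched substring directly.

['/*viax*/']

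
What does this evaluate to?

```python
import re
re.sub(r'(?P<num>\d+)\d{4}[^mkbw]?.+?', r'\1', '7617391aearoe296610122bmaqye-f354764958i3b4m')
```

'761aroe29661maqye-f35476b4m'

A non-greedy quantifier consumes as few characters as it can — just enough that the remainder of the pattern still matches from where it stops; whatever follows it matches normally.
`\1` in the replacement pulls in group 1's text for each match.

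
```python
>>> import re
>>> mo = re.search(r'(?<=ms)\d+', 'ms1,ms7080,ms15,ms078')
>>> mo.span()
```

(2, 3)

Lookahead/lookbehind check context without consuming it, so the matched span excludes the asserted characters.
The match spans [2:3] → '1'.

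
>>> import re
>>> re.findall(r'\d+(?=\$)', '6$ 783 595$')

Lookahead/lookbehind check context without consuming it, so the matched span excludes the asserted characters.
Matches: at [0:1] → '6'; at [7:10] → '595'.
`findall` yields the raw match text (2 of them) because the pattern has no groups.

['6', '595']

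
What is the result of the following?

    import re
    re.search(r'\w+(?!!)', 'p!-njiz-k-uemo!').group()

The negative lookaround is zero-width — it rules out positions where the adjacent text would match, without consuming anything.
The match spans [3:7] → 'njiz'.

'njiz'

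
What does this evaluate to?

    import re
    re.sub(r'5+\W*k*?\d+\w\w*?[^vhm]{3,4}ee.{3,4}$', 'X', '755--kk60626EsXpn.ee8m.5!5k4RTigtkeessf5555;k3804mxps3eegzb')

Pattern: one or more of a literal '5', then zero or more of a non-word character, then zero or more of the literal 'k' (lazy); then one or more of a digit, then a word character; then zero or more of a word character (lazy), then 3 to 4 of any character except [vhm], then the literal 'ee'; then 3 to 4 of any character; then anchored at the end.
`sub` substitutes 'X' at each match site.

'755--kk60626EsXpn.ee8m.5!5k4RTigtkeessfX'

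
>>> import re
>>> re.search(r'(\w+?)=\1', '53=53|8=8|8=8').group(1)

'53'

The match spans [0:5] → '53=53'.
Captured: group 1 = '53'.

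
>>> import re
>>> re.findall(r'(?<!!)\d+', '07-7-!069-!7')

The negative lookaround is zero-width — it rules out positions where the adjacent text would match, without consuming anything.
Scanning left to right: at [0:2] → '07'; at [3:4] → '7'; at [7:9] → '69'.
Since nothing is captured, `findall` lists the 3 matched substrings directly.

['07', '7', '69']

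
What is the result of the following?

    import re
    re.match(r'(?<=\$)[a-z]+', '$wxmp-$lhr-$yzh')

Because the assertion is zero-width, the text it checks is not consumed and won't appear in the result.
With `match`, the pattern is implicitly anchored at the beginning.
Here position 0 doesn't satisfy it, so the call returns None.

None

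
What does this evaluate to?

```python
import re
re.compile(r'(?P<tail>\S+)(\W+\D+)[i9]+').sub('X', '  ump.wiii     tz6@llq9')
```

'  X     X'

Pattern: one or more of a non-whitespace character (captured as 'tail'); then one or more of a non-word character, then one or more of a non-digit (captured); then one or more of one of [i9].
Matches: at [2:10] → 'ump.wiii'; at [15:23] → 'tz6@llq9'.
Every occurrence is swapped for 'X'.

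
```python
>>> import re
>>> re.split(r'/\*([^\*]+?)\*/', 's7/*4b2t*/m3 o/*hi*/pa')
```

['s7', '4b2t', 'm3 o', 'hi', 'pa']

Matches to split on: at [2:10] → '/*4b2t*/'; at [14:20] → '/*hi*/'.
`re.split` interleaves the captured-group text with the surrounding fragments.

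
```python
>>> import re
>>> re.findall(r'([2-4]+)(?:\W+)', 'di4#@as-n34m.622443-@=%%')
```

['4', '22443']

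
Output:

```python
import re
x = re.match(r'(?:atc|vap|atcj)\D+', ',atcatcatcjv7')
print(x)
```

`re.match` won't scan ahead — the pattern has to work from the very first character.
Here position 0 doesn't satisfy it, so the call returns None.

None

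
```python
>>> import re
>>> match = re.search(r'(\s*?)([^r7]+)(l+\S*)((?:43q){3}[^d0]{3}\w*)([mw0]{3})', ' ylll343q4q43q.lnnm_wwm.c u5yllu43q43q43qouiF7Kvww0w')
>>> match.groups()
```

('', ' ylll343q4q43q.lnnm_wwm.c u5yl', 'lu', '43q43q43qouiF7Kvw', 'w0w')

Pattern: zero or more of whitespace (lazy) (captured); then one or more of any character except [r7] (captured); then one or more of a literal 'l', then zero or more of a non-whitespace character (captured); then the literal '43q' repeated 3 times, then exactly 3 of any character except [d0], then zero or more of a word character (captured); then exactly 3 of one of [mw0] (captured).
The `?` after the quantifier makes it lazy — it takes as little as possible before letting the rest of the pattern try.
Unlike `match`, `search` isn't anchored — it looks for the pattern anywhere in the string.
The match spans [0:52] → ' ylll343q4q43q.lnnm_wwm.c u5yllu43q43q43qouiF7Kvww0w'.
Captured: group 1 = '', group 2 = ' ylll343q4q43q.lnnm_wwm.c u5yl', group 3 = 'lu', group 4 = '43q43q43qouiF7Kvw', group 5 = 'w0w'.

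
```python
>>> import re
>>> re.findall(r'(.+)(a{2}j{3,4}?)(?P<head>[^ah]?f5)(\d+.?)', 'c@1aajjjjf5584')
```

[('c@1', 'aajjj', 'jf5', '584')]

Pattern: one or more of any character (captured); then exactly 2 of a literal 'a', then 3 to 4 of a literal 'j' (lazy) (captured); then optionally any character except [ah], then the literal 'f5' (captured as 'head'); then one or more of a digit, then optionally any character (captured).
The `?` after the quantifier makes it lazy — it takes as little as possible before letting the rest of the pattern try.
Scanning left to right: at [0:14] match 'c@1aajjjjf5584', groups = ('c@1', 'aajjj', 'jf5', '584').
4 groups means the one result is a tuple of 4 captured strings — 1 here.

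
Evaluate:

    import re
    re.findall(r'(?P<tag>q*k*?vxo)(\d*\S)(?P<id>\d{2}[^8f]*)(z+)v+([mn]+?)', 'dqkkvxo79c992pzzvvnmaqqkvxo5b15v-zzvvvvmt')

[('qkkvxo', '79c', '992pzzvvnmaqqkvxo5b15v-z', 'z', 'm')]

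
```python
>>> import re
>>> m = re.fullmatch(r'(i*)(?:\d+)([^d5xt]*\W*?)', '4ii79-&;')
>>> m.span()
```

The pattern matches zero or more of a literal 'i' (captured); then one or more of a digit (non-capturing group); then zero or more of any character except [d5xt], then zero or more of a non-word character (lazy) (captured).
For `fullmatch`, every character of the input must be accounted for by the pattern.
The match spans [0:8] → '4ii79-&;'.
Captured: group 1 = '', group 2 = 'ii79-&;'.

(0, 8)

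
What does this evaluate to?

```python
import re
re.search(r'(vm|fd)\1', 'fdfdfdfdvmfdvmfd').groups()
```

('fd',)

The match spans [0:4] → 'fdfd'.
Captured: group 1 = 'fd'.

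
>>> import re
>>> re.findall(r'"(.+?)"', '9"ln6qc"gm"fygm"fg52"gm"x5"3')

['ln6qc', 'fygm', 'gm']

Because the quantifier is non-greedy, it stops expanding at the earliest point where the rest of the pattern can succeed.
Scanning left to right: at [1:8] match '"ln6qc"', group 1 = 'ln6qc'; at [10:16] match '"fygm"', group 1 = 'fygm'; at [20:24] match '"gm"', group 1 = 'gm'.
One capturing group, so `findall` returns just the captured substring from each match — 3 in all.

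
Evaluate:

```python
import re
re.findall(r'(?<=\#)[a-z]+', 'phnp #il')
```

['il']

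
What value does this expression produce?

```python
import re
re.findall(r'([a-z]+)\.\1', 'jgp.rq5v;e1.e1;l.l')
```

['l']

`\1` is not a pattern — it's the concrete string captured by group 1, re-applied verbatim.
`findall` collects group 1 from the one match (1 total).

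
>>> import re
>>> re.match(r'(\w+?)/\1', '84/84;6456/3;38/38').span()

(0, 5)

After group 1 captures some text, `\1` only succeeds where that same text appears again.
With `match`, the pattern is implicitly anchored at the beginning.
The match spans [0:5] → '84/84'.
Captured: group 1 = '84'.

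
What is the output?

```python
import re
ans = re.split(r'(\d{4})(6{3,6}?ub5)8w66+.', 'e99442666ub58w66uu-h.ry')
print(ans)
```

['e9', '9442', '666ub5', 'u-h.ry']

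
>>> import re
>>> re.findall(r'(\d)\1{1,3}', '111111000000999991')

['1', '1', '0', '0', '9']

`\1` has to match the exact text group 1 already captured.
One capturing group, so `findall` returns just the captured substring from each match — 5 in all.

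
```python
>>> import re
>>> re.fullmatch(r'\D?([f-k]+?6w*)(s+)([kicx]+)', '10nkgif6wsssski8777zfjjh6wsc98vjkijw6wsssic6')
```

`re.fullmatch` is like wrapping the pattern in `^…$` (in single-line mode).
Here there's no way to consume every character, so the call returns None.

None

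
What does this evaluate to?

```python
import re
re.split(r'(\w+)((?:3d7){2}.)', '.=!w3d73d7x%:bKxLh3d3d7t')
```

['.=!', 'w', '3d73d7x', '%:bKxLh3d3d7t']

With a capturing group present, the delimiter's captured portion is kept in the result list.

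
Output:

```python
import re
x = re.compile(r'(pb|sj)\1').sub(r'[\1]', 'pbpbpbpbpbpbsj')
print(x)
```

A backreference is literal: `\1` must see the identical characters the first group matched.
Matches: at [0:4] → 'pbpb'; at [4:8] → 'pbpb'; at [8:12] → 'pbpb'.
`\1` in the replacement pulls in group 1's text for each match.

[pb][pb][pb]sj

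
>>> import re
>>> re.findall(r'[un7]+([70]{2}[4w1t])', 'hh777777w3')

['77w']

This matches one or more of one of [un7]; then exactly 2 of one of [70], then one of [4w1t] (captured).
Because there's exactly one group, `findall` drops the full match and keeps group 1 from the one hit.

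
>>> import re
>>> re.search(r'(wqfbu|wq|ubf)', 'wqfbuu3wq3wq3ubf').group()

'wqfbu'

Alternation tries branches left to right and keeps the first one that lets the overall match succeed at that position.
The match spans [0:5] → 'wqfbu'.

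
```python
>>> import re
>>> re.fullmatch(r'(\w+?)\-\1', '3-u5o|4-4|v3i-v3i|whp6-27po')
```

None

A backreference is literal: `\1` must see the identical characters the first group matched.
`re.fullmatch` requires the pattern to consume the entire string.
Here the pattern can't cover the whole string, so the call returns None.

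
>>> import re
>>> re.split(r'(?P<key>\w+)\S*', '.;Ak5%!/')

This matches one or more of a word character (captured as 'key'); then zero or more of a non-whitespace character.
Matches to split on: at [2:8] → 'Ak5%!/'.
Because the pattern has a capturing group, `split` also inserts each captured text between the pieces.

['.;', 'Ak5', '']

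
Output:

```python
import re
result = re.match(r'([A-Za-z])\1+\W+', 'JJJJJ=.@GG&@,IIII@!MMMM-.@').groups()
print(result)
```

('J',)

The match spans [0:8] → 'JJJJJ=.@'.
Captured: group 1 = 'J'.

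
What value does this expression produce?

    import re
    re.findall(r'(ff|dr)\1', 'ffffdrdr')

A backreference is literal: `\1` must see the identical characters the first group matched.
Walking the string: at [0:4] match 'ffff', group 1 = 'ff'; at [4:8] match 'drdr', group 1 = 'dr'.
One capturing group, so `findall` returns just the captured substring from each match — 2 in all.

['ff', 'dr']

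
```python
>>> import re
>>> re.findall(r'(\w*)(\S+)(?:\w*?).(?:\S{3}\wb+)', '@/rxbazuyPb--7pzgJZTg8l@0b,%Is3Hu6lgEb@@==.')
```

[('', '@/rxbazuyPb--7pzgJZTg8l@0b,%Is3H')]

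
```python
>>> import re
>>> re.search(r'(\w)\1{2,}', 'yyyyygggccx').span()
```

`\1` is not a pattern — it's the concrete string captured by group 1, re-applied verbatim.
The match spans [0:5] → 'yyyyy'.

(0, 5)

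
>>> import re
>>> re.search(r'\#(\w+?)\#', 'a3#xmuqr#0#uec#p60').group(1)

`search` walks the string left to right and returns the first match it finds.
The match spans [2:9] → '#xmuqr#'.
Captured: group 1 = 'xmuqr'.

'xmuqr'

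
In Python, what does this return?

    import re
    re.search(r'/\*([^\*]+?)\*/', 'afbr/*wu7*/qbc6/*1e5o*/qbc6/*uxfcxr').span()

(4, 11)

The match spans [4:11] → '/*wu7*/'.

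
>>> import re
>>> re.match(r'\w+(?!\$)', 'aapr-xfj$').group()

'aapr'

Because the assertion is negative and zero-width, positions next to the forbidden text are skipped.
`re.match` only tries the pattern at the start of the string.
The match spans [0:4] → 'aapr'.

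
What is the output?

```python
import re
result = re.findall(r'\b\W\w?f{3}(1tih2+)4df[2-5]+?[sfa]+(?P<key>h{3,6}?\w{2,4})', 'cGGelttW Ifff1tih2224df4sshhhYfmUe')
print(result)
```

[('1tih222', 'hhhYfmU')]

The pattern matches a word boundary (`\b`, zero-width); then a non-word character, then optionally a word character, then exactly 3 of a literal 'f'; then the literal '1ti', then a literal 'h', then one or more of a literal '2' (captured); then the literal '4df', then one or more of a character in [2-5] (lazy), then one or more of one of [sfa]; then 3 to 6 of the literal 'h' (lazy), then 2 to 4 of a word character (captured as 'key').
Scanning left to right: at [8:33] match ' Ifff1tih2224df4sshhhYfmU', groups = ('1tih222', 'hhhYfmU').
2 groups means the one result is a tuple of 2 captured strings — 1 here.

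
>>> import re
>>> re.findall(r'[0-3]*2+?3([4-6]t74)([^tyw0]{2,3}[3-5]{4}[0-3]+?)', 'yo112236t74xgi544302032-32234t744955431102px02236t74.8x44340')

This matches zero or more of a character in [0-3], then one or more of a literal '2' (lazy), then the literal '3'; then a character in [4-6], then the literal 't74' (captured); then 2 to 3 of any character except [tyw0], then exactly 4 of a character in [3-5], then one or more of a character in [0-3] (lazy) (captured).
A `+?`/`*?`/`{m,n}?` starts at its minimum and grows only as far as needed for what follows to match.
Matches: at [2:19] match '112236t74xgi54430', groups = ('6t74', 'xgi54430'); at [24:39] match '32234t744955431', groups = ('4t74', '4955431'); at [44:60] match '02236t74.8x44340', groups = ('6t74', '.8x44340').
With 2 capturing groups, `findall` returns a 2-tuple per match.

[('6t74', 'xgi54430'), ('4t74', '4955431'), ('6t74', '.8x44340')]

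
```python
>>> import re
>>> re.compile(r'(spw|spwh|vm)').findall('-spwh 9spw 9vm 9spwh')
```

['spw', 'spw', 'vm', 'spw']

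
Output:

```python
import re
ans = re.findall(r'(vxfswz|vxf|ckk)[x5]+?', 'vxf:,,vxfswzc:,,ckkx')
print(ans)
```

['ckk']

Walking the string: at [16:20] match 'ckkx', group 1 = 'ckk'.
`findall` collects group 1 from the one match (1 total).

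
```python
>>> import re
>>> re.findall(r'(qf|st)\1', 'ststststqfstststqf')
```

['st', 'st', 'st']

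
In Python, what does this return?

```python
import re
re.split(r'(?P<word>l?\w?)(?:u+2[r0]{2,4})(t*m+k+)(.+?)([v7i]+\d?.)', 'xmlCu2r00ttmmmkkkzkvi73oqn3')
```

['xm', 'lC', 'ttmmmkkk', 'zk', 'vi73o', 'qn3']

A `+?`/`*?`/`{m,n}?` starts at its minimum and grows only as far as needed for what follows to match.
Because the pattern has a capturing group, `split` also inserts each captured text between the pieces.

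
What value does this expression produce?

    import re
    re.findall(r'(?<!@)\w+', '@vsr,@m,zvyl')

['sr', 'zvyl']

The negative lookaround is zero-width — it rules out positions where the adjacent text would match, without consuming anything.
Walking the string: at [2:4] → 'sr'; at [8:12] → 'zvyl'.
`findall` yields the raw match text (2 of them) because the pattern has no groups.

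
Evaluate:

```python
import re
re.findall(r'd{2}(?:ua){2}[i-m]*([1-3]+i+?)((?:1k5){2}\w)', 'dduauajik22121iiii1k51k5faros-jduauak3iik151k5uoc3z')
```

[('22121iiii', '1k51k5f')]

Pattern: exactly 2 of a literal 'd', then the literal 'ua' repeated 2 times, then zero or more of a character in [i-m]; then one or more of a character in [1-3], then one or more of the literal 'i' (lazy) (captured); then the literal '1k5' repeated 2 times, then a word character (captured).
2 groups means the one result is a tuple of 2 captured strings — 1 here.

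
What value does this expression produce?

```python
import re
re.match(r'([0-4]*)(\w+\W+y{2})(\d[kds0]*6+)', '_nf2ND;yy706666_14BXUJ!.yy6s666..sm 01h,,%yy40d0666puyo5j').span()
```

`re.match` won't scan ahead — the pattern has to work from the very first character.
The match spans [0:15] → '_nf2ND;yy706666'.

(0, 15)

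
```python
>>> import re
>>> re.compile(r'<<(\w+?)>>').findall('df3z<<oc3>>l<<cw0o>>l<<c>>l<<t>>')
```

['oc3', 'cw0o', 'c', 't']

One capturing group, so `findall` returns just the captured substring from each match — 4 in all.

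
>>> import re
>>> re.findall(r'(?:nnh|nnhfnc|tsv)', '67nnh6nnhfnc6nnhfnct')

['nnh', 'nnh', 'nnh']

Alternation tries branches left to right and keeps the first one that lets the overall match succeed at that position.
Walking the string: at [2:5] → 'nnh'; at [6:9] → 'nnh'; at [13:16] → 'nnh'.
With no groups in the pattern, `findall` gives back each whole match — 3 here.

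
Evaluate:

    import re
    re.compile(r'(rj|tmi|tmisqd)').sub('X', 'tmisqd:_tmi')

'Xsqd:_X'

The regex engine tests alternatives in the order written; an earlier branch that matches wins even if a later one would match more.
Matches: at [0:3] → 'tmi'; at [8:11] → 'tmi'.
Each match is replaced by 'X'.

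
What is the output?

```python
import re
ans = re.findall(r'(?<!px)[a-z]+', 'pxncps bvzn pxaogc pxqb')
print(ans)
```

The negative lookahead/lookbehind blocks any match where the forbidden context is present.
Since nothing is captured, `findall` lists the 4 matched substrings directly.

['pxncps', 'bvzn', 'pxaogc', 'pxqb']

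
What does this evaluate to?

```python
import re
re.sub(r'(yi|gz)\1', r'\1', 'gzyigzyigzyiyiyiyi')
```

'gzyigzyigzyiyi'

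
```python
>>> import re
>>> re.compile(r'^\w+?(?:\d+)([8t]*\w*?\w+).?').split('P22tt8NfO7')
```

['', 'tt8NfO7', '']

A `+?`/`*?`/`{m,n}?` starts at its minimum and grows only as far as needed for what follows to match.
The group in the pattern means `split` returns the separators' captures alongside the pieces.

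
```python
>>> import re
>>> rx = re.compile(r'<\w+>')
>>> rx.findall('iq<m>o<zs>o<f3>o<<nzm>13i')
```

['<m>', '<zs>', '<f3>', '<nzm>']

Scanning left to right: at [2:5] → '<m>'; at [6:10] → '<zs>'; at [11:15] → '<f3>'; at [17:22] → '<nzm>'.
`findall` yields the raw match text (4 of them) because the pattern has no groups.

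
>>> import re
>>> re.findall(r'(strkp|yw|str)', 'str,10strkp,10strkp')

['str', 'strkp', 'strkp']

Alternation tries branches left to right and keeps the first one that lets the overall match succeed at that position.
Scanning left to right: at [0:3] match 'str', group 1 = 'str'; at [6:11] match 'strkp', group 1 = 'strkp'; at [14:19] match 'strkp', group 1 = 'strkp'.
One capturing group, so `findall` returns just the captured substring from each match — 3 in all.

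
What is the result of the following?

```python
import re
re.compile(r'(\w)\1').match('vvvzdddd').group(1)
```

'v'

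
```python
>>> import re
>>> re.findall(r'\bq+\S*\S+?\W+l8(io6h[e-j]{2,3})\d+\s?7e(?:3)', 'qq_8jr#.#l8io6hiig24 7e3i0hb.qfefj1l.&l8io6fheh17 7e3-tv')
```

Pattern: a word boundary (`\b`, zero-width); then one or more of the literal 'q', then zero or more of a non-whitespace character; then one or more of a non-whitespace character (lazy), then one or more of a non-word character, then the literal 'l8'; then the literal 'io', then the literal '6h', then 2 to 3 of a character in [e-j] (captured); then one or more of a digit, then optionally whitespace, then the literal '7e'; then a literal '3' (non-capturing group).
With a single group, `findall` returns only what that group captured — 1 item.

['io6hiig']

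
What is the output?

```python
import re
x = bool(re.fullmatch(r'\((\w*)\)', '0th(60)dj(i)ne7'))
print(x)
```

`re.fullmatch` requires the pattern to consume the entire string.
Here the string isn't matched end-to-end, so the call returns None, and `bool(None)` is False.

False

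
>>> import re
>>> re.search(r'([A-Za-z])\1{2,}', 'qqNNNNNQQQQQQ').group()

The backreference `\1` re-matches whatever the first group consumed, character for character.
`re.search` scans for the first position where the pattern succeeds.
The match spans [2:7] → 'NNNNN'.
Captured: group 1 = 'N'.

'NNNNN'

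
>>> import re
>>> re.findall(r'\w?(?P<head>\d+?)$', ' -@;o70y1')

['1']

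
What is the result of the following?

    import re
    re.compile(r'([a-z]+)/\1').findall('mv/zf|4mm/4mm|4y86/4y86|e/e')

['e']

`\1` has to match the exact text group 1 already captured.
Walking the string: at [24:27] match 'e/e', group 1 = 'e'.
One capturing group, so `findall` returns just the captured substring from the one match — 1 in all.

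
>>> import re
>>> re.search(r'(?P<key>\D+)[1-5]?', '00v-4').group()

The match spans [2:5] → 'v-4'.

'v-4'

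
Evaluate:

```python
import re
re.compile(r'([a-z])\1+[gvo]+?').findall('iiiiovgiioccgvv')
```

['i', 'i', 'c']

`\1` has to match the exact text group 1 already captured.
One capturing group, so `findall` returns just the captured substring from each match — 3 in all.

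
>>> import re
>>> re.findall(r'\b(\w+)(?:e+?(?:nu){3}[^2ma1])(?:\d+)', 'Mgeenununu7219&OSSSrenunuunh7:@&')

This matches a word boundary (`\b`, zero-width); then one or more of a word character (captured); then one or more of the literal 'e' (lazy), then the literal 'nu' repeated 3 times, then any character except [2ma1] (non-capturing group); then one or more of a digit (non-capturing group).
Walking the string: at [0:14] match 'Mgeenununu7219', group 1 = 'Mge'.
One capturing group, so `findall` returns just the captured substring from the one match — 1 in all.

['Mge']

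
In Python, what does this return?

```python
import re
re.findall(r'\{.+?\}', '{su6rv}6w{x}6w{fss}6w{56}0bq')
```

['{su6rv}', '{x}', '{fss}', '{56}']

A non-greedy quantifier consumes as few characters as it can — just enough that the remainder of the pattern still matches from where it stops; whatever follows it matches normally.
Walking the string: at [0:7] → '{su6rv}'; at [9:12] → '{x}'; at [14:19] → '{fss}'; at [21:25] → '{56}'.
No capturing groups, so `findall` returns the 4 full match strings.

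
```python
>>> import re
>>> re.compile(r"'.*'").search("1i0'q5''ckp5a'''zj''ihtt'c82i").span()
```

(3, 25)

`re.search` tries every starting position until one works.
The match spans [3:25] → "'q5''ckp5a'''zj''ihtt'".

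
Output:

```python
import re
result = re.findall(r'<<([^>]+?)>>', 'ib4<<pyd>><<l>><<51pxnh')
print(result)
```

Matches: at [3:10] match '<<pyd>>', group 1 = 'pyd'; at [10:15] match '<<l>>', group 1 = 'l'.
With a single group, `findall` returns only what that group captured — 2 items.

['pyd', 'l']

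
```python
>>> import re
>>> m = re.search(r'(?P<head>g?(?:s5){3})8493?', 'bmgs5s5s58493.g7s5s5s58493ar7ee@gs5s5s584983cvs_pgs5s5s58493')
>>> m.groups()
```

The match spans [2:13] → 'gs5s5s58493'.
Captured: group 1 = 'gs5s5s5'.

('gs5s5s5',)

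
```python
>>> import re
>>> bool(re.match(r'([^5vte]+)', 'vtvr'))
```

False

The pattern matches one or more of any character except [5vte] (captured).
`re.match` only tries the pattern at the start of the string.
Here the string doesn't start with a match, so the call returns None, and `bool(None)` is False.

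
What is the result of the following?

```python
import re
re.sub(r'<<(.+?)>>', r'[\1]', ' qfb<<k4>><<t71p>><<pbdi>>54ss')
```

Lazy quantifiers expand one character at a time until the remainder of the pattern can match.
Matches: at [4:10] → '<<k4>>'; at [10:18] → '<<t71p>>'; at [18:26] → '<<pbdi>>'.
Each match is replaced using the text its own group 1 captured.

' qfb[k4][t71p][pbdi]54ss'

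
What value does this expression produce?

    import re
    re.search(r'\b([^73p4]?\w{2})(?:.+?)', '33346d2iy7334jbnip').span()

(0, 3)

This matches a word boundary (`\b`, zero-width); then optionally any character except [73p4], then exactly 2 of a word character (captured); then one or more of any character (lazy) (non-capturing group).
Lazy quantifiers expand one character at a time until the remainder of the pattern can match.
`re.search` tries every starting position until one works.
The match spans [0:3] → '333'.
Captured: group 1 = '33'.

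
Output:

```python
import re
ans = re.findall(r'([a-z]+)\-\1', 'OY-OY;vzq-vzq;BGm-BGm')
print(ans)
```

['vzq']

The backreference `\1` re-matches whatever the first group consumed, character for character.
Because there's exactly one group, `findall` drops the full match and keeps group 1 from the one hit.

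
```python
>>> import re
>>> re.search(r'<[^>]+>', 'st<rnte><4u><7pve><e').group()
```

`search` walks the string left to right and returns the first match it finds.
The match spans [2:8] → '<rnte>'.

'<rnte>'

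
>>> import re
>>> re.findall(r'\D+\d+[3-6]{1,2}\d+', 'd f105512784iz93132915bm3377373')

This matches one or more of a non-digit; then one or more of a digit, then 1 to 2 of a character in [3-6], then one or more of a digit.
With no groups in the pattern, `findall` gives back each whole match — 3 here.

['d f105512784', 'iz93132915', 'bm3377373']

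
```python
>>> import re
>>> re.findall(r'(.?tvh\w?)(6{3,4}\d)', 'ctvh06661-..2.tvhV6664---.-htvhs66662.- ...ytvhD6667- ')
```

[('ctvh0', '6661'), ('.tvhV', '6664'), ('htvhs', '66662'), ('ytvhD', '6667')]

Pattern: optionally any character, then the literal 'tvh', then optionally a word character (captured); then 3 to 4 of the literal '6', then a digit (captured).
Scanning left to right: at [0:9] match 'ctvh06661', groups = ('ctvh0', '6661'); at [13:22] match '.tvhV6664', groups = ('.tvhV', '6664'); at [27:37] match 'htvhs66662', groups = ('htvhs', '66662'); at [43:52] match 'ytvhD6667', groups = ('ytvhD', '6667').
2 groups means each result is a tuple of 2 captured strings — 4 here.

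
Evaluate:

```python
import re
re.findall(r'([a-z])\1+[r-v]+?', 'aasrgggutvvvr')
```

['a', 'g', 'v']

`\1` is not a pattern — it's the concrete string captured by group 1, re-applied verbatim.
Walking the string: at [0:3] match 'aas', group 1 = 'a'; at [4:8] match 'gggu', group 1 = 'g'; at [9:13] match 'vvvr', group 1 = 'v'.
With a single group, `findall` returns only what that group captured — 3 items.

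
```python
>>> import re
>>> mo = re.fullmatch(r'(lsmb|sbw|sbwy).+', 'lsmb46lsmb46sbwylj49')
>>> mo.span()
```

(0, 20)

`re.fullmatch` requires the pattern to consume the entire string.
The match spans [0:20] → 'lsmb46lsmb46sbwylj49'.
Captured: group 1 = 'lsmb'.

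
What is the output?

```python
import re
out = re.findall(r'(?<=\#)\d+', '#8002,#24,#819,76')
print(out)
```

Because the assertion is zero-width, the text it checks is not consumed and won't appear in the result.
Since nothing is captured, `findall` lists the 3 matched substrings directly.

['8002', '24', '819']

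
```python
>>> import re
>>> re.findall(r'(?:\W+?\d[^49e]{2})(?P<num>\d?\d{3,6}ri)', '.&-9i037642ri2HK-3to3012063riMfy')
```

['37642ri', '3012063ri']

The pattern matches one or more of a non-word character (lazy), then a digit, then exactly 2 of any character except [49e] (non-capturing group); then optionally a digit, then 3 to 6 of a digit, then the literal 'ri' (captured as 'num').
Scanning left to right: at [0:13] match '.&-9i037642ri', group 1 = '37642ri'; at [16:29] match '-3to3012063ri', group 1 = '3012063ri'.
One capturing group, so `findall` returns just the captured substring from each match — 2 in all.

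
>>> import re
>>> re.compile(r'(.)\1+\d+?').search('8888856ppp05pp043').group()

'888885'

The backreference `\1` re-matches whatever the first group consumed, character for character.
`search` walks the string left to right and returns the first match it finds.
The match spans [0:6] → '888885'.
Captured: group 1 = '8'.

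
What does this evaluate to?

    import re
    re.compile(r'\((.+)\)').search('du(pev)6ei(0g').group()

'(pev)'

`re.search` tries every starting position until one works.
The match spans [2:7] → '(pev)'.
Captured: group 1 = 'pev'.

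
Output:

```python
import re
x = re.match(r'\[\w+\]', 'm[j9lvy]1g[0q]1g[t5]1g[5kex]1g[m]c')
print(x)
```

None

With `match`, the pattern is implicitly anchored at the beginning.
Here the pattern fails at index 0, so the call returns None.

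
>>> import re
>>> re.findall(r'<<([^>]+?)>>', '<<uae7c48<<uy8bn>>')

['uae7c48<<uy8bn']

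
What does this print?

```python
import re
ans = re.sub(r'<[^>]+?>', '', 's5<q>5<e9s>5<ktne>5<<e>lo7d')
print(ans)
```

`sub` substitutes '' at each match site.

s5555lo7d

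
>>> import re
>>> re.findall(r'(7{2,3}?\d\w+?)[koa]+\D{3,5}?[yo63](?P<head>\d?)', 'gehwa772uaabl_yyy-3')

The pattern matches 2 to 3 of a literal '7' (lazy), then a digit, then one or more of a word character (lazy) (captured); then one or more of one of [koa], then 3 to 5 of a non-digit (lazy), then one of [yo63]; then optionally a digit (captured as 'head').
Matches: at [5:15] match '772uaabl_y', groups = ('772u', '').
With 2 capturing groups, `findall` returns a 2-tuple per match.

[('772u', '')]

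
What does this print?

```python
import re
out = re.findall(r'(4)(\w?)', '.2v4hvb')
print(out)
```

Pattern: a literal '4' (captured); then optionally a word character (captured).
Multiple groups make `findall` return tuples — one 2-tuple for the one match.

[('4', 'h')]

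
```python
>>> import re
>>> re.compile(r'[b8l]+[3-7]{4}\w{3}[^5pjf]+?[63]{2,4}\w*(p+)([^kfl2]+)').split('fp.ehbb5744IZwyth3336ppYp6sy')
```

['fp.eh', 'p', '6sy', '']

This matches one or more of one of [b8l], then exactly 4 of a character in [3-7], then exactly 3 of a word character; then one or more of any character except [5pjf] (lazy), then 2 to 4 of one of [63], then zero or more of a word character; then one or more of a literal 'p' (captured); then one or more of any character except [kfl2] (captured).
Matches to split on: at [5:28] → 'bb5744IZwyth3336ppYp6sy'.
The group in the pattern means `split` returns the separators' captures alongside the pieces.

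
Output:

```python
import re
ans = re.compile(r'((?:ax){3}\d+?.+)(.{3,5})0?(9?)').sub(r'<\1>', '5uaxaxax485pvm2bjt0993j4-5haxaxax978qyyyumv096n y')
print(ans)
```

5u<axaxax485pvm2bjt0993j4-5haxaxax978qyyyumv096>

Pattern: the literal 'ax' repeated 3 times, then one or more of a digit (lazy), then one or more of any character (captured); then 3 to 5 of any character (captured); then optionally a literal '0'; then optionally a literal '9' (captured).
Matches: at [2:49] → 'axaxax485pvm2bjt0993j4-5haxaxax978qyyyumv096n y'.
The replacement refers to a captured group, so each match is rewritten using its own captured text.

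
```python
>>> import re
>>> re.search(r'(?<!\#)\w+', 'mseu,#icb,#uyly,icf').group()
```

'mseu'

Because the assertion is negative and zero-width, positions next to the forbidden text are skipped.
`re.search` scans for the first position where the pattern succeeds.
The match spans [0:4] → 'mseu'.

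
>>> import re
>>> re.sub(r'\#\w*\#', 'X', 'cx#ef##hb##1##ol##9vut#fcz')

Matches: at [2:6] → '#ef#'; at [6:10] → '#hb#'; at [10:13] → '#1#'; at [13:17] → '#ol#'; at [17:23] → '#9vut#'.
`sub` substitutes 'X' at each match site.

'cxXXXXXfcz'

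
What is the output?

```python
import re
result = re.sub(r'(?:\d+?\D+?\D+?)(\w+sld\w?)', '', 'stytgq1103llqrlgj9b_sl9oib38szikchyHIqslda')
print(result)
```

stytgq

The pattern matches one or more of a digit (lazy), then one or more of a non-digit (lazy), then one or more of a non-digit (lazy) (non-capturing group); then one or more of a word character, then the literal 'sld', then optionally a word character (captured).
Matches: at [6:42] → '1103llqrlgj9b_sl9oib38szikchyHIqslda'.
Each match is replaced by ''.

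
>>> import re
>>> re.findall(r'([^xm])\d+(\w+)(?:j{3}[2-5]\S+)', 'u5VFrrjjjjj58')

[('u', 'VFrrjj')]

The pattern matches any character except [xm] (captured); then one or more of a digit; then one or more of a word character (captured); then exactly 3 of a literal 'j', then a character in [2-5], then one or more of a non-whitespace character (non-capturing group).
Scanning left to right: at [0:13] match 'u5VFrrjjjjj58', groups = ('u', 'VFrrjj').
2 groups means the one result is a tuple of 2 captured strings — 1 here.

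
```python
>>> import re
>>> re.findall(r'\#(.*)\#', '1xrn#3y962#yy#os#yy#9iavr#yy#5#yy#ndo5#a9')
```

['3y962#yy#os#yy#9iavr#yy#5#yy#ndo5']

Scanning left to right: at [4:39] match '#3y962#yy#os#yy#9iavr#yy#5#yy#ndo5#', group 1 = '3y962#yy#os#yy#9iavr#yy#5#yy#ndo5'.
With a single group, `findall` returns only what that group captured — 1 item.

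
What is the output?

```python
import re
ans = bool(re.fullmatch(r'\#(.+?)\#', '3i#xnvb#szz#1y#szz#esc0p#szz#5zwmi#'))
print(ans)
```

`re.fullmatch` requires the pattern to consume the entire string.
Here the pattern can't cover the whole string, so the call returns None, and `bool(None)` is False.

False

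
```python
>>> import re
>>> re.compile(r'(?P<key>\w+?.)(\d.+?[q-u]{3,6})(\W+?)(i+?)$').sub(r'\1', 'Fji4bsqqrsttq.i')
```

'Fji'

The pattern matches one or more of a word character (lazy), then any character (captured as 'key'); then a digit, then one or more of any character (lazy), then 3 to 6 of a character in [q-u] (captured); then one or more of a non-word character (lazy) (captured); then one or more of a literal 'i' (lazy) (captured); then anchored at the end.
Matches: at [0:15] → 'Fji4bsqqrsttq.i'.
`\1` in the replacement pulls in group 1's text for each match.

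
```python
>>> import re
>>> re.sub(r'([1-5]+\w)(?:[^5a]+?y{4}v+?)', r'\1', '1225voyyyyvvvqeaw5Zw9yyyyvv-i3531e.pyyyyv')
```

Because the quantifier is non-greedy, it stops expanding at the earliest point where the rest of the pattern can succeed.
The replacement refers to a captured group, so each match is rewritten using its own captured text.

'1225vvvqeaw5Zv-i3531e'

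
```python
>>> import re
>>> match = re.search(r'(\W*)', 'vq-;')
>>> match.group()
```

Pattern: zero or more of a non-word character (captured).
`re.search` scans for the first position where the pattern succeeds.
The match spans [0:0] → ''.
Captured: group 1 = ''.

''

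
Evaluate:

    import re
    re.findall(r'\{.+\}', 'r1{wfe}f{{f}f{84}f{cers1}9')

No capturing groups, so `findall` returns the 1 full match string.

['{wfe}f{{f}f{84}f{cers1}']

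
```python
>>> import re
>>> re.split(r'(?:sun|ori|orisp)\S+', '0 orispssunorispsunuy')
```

Matches to split on: at [2:21] → 'orispssunorispsunuy'.
Each match becomes a cut point; 2 segments remain.

['0 ', '']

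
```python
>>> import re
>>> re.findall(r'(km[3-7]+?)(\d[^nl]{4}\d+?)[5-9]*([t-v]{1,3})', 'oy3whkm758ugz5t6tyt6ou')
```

[('km7', '58ugz5', 't')]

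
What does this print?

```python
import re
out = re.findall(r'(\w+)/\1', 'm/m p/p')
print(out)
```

['m', 'p']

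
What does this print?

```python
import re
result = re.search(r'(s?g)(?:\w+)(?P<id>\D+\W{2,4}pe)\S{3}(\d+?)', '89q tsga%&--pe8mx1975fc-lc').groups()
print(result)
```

This matches optionally the literal 's', then a literal 'g' (captured); then one or more of a word character (non-capturing group); then one or more of a non-digit, then 2 to 4 of a non-word character, then the literal 'pe' (captured as 'id'); then exactly 3 of a non-whitespace character; then one or more of a digit (lazy) (captured).
A non-greedy quantifier consumes as few characters as it can — just enough that the remainder of the pattern still matches from where it stops; whatever follows it matches normally.
`re.search` tries every starting position until one works.
The match spans [5:18] → 'sga%&--pe8mx1'.
Captured: group 1 = 'sg', group 2 = '%&--pe', group 3 = '1'.

('sg', '%&--pe', '1')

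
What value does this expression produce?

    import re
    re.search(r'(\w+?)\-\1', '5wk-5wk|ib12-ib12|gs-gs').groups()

`\1` is not a pattern — it's the concrete string captured by group 1, re-applied verbatim.
Unlike `match`, `search` isn't anchored — it looks for the pattern anywhere in the string.
The match spans [0:7] → '5wk-5wk'.
Captured: group 1 = '5wk'.

('5wk',)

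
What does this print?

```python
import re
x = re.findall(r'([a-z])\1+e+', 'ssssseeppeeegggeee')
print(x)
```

['s', 'p', 'g']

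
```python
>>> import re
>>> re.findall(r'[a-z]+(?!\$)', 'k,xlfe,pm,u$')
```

['k', 'xlfe', 'pm']

The negative lookahead/lookbehind blocks any match where the forbidden context is present.
Matches: at [0:1] → 'k'; at [2:6] → 'xlfe'; at [7:9] → 'pm'.
With no groups in the pattern, `findall` gives back each whole match — 3 here.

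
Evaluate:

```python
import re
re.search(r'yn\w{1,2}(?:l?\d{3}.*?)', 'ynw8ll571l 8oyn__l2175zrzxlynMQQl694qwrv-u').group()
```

'yn__l217'

This matches the literal 'yn', then 1 to 2 of a word character; then optionally a literal 'l', then exactly 3 of a digit, then zero or more of any character (lazy) (non-capturing group).
`re.search` tries every starting position until one works.
The match spans [13:21] → 'yn__l217'.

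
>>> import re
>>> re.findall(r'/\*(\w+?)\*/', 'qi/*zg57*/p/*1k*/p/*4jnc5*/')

Walking the string: at [2:10] match '/*zg57*/', group 1 = 'zg57'; at [11:17] match '/*1k*/', group 1 = '1k'; at [18:27] match '/*4jnc5*/', group 1 = '4jnc5'.
Because there's exactly one group, `findall` drops the full match and keeps group 1 from each hit.

['zg57', '1k', '4jnc5']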